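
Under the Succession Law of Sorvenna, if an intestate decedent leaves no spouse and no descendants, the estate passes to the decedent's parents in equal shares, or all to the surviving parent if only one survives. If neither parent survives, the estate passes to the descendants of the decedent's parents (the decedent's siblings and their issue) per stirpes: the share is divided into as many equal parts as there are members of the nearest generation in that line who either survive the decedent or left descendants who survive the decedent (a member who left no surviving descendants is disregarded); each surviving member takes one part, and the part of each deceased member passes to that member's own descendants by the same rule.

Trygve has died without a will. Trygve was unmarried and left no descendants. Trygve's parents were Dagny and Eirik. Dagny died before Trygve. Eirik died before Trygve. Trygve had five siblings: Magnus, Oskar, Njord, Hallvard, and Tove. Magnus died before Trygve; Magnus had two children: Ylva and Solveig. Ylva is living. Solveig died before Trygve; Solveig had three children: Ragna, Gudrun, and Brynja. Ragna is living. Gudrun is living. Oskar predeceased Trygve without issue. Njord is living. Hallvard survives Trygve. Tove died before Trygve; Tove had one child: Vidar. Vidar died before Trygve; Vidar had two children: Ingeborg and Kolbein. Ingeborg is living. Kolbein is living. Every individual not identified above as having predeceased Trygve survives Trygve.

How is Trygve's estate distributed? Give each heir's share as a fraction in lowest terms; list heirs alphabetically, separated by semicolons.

Neither parent survives and there are no descendants, so the estate passes to Trygve's siblings and their issue per stirpes.
Oskar left no surviving issue, so that branch lapses and is disregarded.
The estate is divided into 4 equal shares of 1/4 among Magnus, Njord, Hallvard, Tove.
Magnus predeceased; the 1/4 allotted to Magnus's branch passes to Magnus's issue by representation.
The 1/4 is divided into 2 equal shares of 1/8 among Ylva, Solveig.
Ylva is living and takes 1/8.
Solveig predeceased; the 1/8 allotted to Solveig's branch passes to Solveig's issue by representation.
The 1/8 is divided into 3 equal shares of 1/24 among Ragna, Gudrun, Brynja.
Ragna is living and takes 1/24.
Gudrun is living and takes 1/24.
Brynja is living and takes 1/24.
Njord is living and takes 1/4.
Hallvard is living and takes 1/4.
Tove predeceased; the 1/4 allotted to Tove's branch passes to Tove's issue by representation.
Vidar's line is the sole branch at this level, so the full 1/4 passes to Vidar's issue by representation.
The 1/4 is divided into 2 equal shares of 1/8 among Ingeborg, Kolbein.
Ingeborg is living and takes 1/8.
Kolbein is living and takes 1/8.

Brynja 1/24; Gudrun 1/24; Hallvard 1/4; Ingeborg 1/8; Kolbein 1/8; Njord 1/4; Ragna 1/24; Ylva 1/8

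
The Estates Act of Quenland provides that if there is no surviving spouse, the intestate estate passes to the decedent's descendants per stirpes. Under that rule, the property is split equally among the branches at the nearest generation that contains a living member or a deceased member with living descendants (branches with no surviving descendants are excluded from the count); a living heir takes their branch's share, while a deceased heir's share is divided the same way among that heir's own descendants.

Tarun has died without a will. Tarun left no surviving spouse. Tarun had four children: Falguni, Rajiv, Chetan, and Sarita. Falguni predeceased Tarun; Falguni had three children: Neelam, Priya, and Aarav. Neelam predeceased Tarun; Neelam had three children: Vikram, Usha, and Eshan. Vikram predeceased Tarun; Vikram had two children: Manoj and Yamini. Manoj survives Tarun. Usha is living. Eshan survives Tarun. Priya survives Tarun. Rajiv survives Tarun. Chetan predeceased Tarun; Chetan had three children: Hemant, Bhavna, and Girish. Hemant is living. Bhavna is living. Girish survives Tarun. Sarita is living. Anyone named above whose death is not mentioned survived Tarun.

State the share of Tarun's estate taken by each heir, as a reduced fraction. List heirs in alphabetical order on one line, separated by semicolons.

There is no surviving spouse, so the entire estate passes to Tarun's descendants per stirpes.
The estate is divided into 4 equal shares of 1/4 among Falguni, Rajiv, Chetan, Sarita.
Falguni predeceased; the 1/4 allotted to Falguni's branch passes to Falguni's issue by representation.
The 1/4 is divided into 3 equal shares of 1/12 among Neelam, Priya, Aarav.
Neelam predeceased; the 1/12 allotted to Neelam's branch passes to Neelam's issue by representation.
The 1/12 is divided into 3 equal shares of 1/36 among Vikram, Usha, Eshan.
Vikram predeceased; the 1/36 allotted to Vikram's branch passes to Vikram's issue by representation.
The 1/36 is divided into 2 equal shares of 1/72 among Manoj, Yamini.
Manoj is living and takes 1/72.
Yamini is living and takes 1/72.
Usha is living and takes 1/36.
Eshan is living and takes 1/36.
Priya is living and takes 1/12.
Aarav is living and takes 1/12.
Rajiv is living and takes 1/4.
Chetan predeceased; the 1/4 allotted to Chetan's branch passes to Chetan's issue by representation.
The 1/4 is divided into 3 equal shares of 1/12 among Hemant, Bhavna, Girish.
Hemant is living and takes 1/12.
Bhavna is living and takes 1/12.
Girish is living and takes 1/12.
Sarita is living and takes 1/4.

Aarav 1/12; Bhavna 1/12; Eshan 1/36; Girish 1/12; Hemant 1/12; Manoj 1/72; Priya 1/12; Rajiv 1/4; Sarita 1/4; Usha 1/36; Yamini 1/72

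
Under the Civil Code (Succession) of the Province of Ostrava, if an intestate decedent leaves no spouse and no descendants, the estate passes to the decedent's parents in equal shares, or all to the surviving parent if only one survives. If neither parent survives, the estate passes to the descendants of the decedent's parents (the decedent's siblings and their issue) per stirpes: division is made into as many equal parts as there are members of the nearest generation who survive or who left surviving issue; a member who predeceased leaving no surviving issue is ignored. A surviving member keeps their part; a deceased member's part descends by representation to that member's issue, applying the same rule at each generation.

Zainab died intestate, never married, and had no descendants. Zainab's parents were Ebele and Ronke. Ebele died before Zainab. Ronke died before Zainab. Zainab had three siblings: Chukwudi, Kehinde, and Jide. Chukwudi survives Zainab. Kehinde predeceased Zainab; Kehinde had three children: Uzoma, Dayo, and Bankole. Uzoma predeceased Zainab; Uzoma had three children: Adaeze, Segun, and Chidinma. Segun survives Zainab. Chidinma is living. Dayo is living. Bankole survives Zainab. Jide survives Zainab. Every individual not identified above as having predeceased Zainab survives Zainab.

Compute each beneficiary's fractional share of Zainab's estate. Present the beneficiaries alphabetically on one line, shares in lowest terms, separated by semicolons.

Adaeze 1/27; Bankole 1/9; Chidinma 1/27; Chukwudi 1/3; Dayo 1/9; Jide 1/3; Segun 1/27

Neither parent survives and there are no descendants, so the estate passes to Zainab's siblings and their issue per stirpes.
The estate is divided into 3 equal shares of 1/3 among Chukwudi, Kehinde, Jide.
Chukwudi is living and takes 1/3.
Kehinde predeceased; the 1/3 allotted to Kehinde's branch passes to Kehinde's issue by representation.
The 1/3 is divided into 3 equal shares of 1/9 among Uzoma, Dayo, Bankole.
Uzoma predeceased; the 1/9 allotted to Uzoma's branch passes to Uzoma's issue by representation.
The 1/9 is divided into 3 equal shares of 1/27 among Adaeze, Segun, Chidinma.
Adaeze is living and takes 1/27.
Segun is living and takes 1/27.
Chidinma is living and takes 1/27.
Dayo is living and takes 1/9.
Bankole is living and takes 1/9.
Jide is living and takes 1/3.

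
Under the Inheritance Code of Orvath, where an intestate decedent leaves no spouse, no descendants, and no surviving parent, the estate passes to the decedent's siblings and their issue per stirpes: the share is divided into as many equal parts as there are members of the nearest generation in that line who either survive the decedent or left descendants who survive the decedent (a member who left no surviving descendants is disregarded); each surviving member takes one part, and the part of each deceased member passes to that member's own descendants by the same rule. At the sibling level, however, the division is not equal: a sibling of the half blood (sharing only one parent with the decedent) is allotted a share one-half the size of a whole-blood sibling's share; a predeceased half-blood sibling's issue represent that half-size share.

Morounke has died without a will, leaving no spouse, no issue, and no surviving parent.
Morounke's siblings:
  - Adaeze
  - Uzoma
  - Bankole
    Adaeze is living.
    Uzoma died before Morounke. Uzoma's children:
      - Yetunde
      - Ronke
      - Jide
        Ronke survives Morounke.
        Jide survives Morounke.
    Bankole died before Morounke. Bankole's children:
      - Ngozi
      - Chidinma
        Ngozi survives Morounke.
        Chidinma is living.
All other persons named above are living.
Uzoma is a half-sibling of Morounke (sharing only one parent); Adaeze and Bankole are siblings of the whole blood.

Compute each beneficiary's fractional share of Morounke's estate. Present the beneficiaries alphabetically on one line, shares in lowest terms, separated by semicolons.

Adaeze 2/5; Chidinma 1/5; Jide 1/15; Ngozi 1/5; Ronke 1/15; Yetunde 1/15

No spouse, descendants, or parent survives, so the estate passes to Morounke's siblings per stirpes.
Half-blood siblings count for one-half the weight of whole-blood siblings at the initial division.
Dividing 1 in proportion to weights (total weight 5/2): Adaeze (weight 1) → 2/5; Uzoma (weight 1/2) → 1/5; Bankole (weight 1) → 2/5.
Adaeze is living and takes 2/5.
Uzoma predeceased; the 1/5 allotted to Uzoma's branch passes to Uzoma's issue by representation.
The 1/5 is divided into 3 equal shares of 1/15 among Yetunde, Ronke, Jide.
Yetunde is living and takes 1/15.
Ronke is living and takes 1/15.
Jide is living and takes 1/15.
Bankole predeceased; the 2/5 allotted to Bankole's branch passes to Bankole's issue by representation.
The 2/5 is divided into 2 equal shares of 1/5 among Ngozi, Chidinma.
Ngozi is living and takes 1/5.
Chidinma is living and takes 1/5.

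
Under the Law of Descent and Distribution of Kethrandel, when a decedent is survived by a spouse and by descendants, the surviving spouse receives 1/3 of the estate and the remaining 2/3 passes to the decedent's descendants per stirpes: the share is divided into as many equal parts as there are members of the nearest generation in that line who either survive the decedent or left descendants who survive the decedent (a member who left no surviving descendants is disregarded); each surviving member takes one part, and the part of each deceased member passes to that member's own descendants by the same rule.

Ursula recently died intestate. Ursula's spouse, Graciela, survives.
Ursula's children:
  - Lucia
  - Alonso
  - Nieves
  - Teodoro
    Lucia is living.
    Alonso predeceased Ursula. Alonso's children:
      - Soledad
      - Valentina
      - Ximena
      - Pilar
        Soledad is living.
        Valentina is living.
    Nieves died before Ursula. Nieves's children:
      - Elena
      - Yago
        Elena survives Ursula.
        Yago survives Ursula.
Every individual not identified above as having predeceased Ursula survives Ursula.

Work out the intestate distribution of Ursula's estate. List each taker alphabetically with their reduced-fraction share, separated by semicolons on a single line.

Graciela, as surviving spouse, takes 1/3.
The remaining 2/3 passes to Ursula's descendants per stirpes.
The 2/3 is divided into 4 equal shares of 1/6 among Lucia, Alonso, Nieves, Teodoro.
Lucia is living and takes 1/6.
Alonso predeceased; the 1/6 allotted to Alonso's branch passes to Alonso's issue by representation.
The 1/6 is divided into 4 equal shares of 1/24 among Soledad, Valentina, Ximena, Pilar.
Soledad is living and takes 1/24.
Valentina is living and takes 1/24.
Ximena is living and takes 1/24.
Pilar is living and takes 1/24.
Nieves predeceased; the 1/6 allotted to Nieves's branch passes to Nieves's issue by representation.
The 1/6 is divided into 2 equal shares of 1/12 among Elena, Yago.
Elena is living and takes 1/12.
Yago is living and takes 1/12.
Teodoro is living and takes 1/6.

Elena 1/12; Graciela 1/3; Lucia 1/6; Pilar 1/24; Soledad 1/24; Teodoro 1/6; Valentina 1/24; Ximena 1/24; Yago 1/12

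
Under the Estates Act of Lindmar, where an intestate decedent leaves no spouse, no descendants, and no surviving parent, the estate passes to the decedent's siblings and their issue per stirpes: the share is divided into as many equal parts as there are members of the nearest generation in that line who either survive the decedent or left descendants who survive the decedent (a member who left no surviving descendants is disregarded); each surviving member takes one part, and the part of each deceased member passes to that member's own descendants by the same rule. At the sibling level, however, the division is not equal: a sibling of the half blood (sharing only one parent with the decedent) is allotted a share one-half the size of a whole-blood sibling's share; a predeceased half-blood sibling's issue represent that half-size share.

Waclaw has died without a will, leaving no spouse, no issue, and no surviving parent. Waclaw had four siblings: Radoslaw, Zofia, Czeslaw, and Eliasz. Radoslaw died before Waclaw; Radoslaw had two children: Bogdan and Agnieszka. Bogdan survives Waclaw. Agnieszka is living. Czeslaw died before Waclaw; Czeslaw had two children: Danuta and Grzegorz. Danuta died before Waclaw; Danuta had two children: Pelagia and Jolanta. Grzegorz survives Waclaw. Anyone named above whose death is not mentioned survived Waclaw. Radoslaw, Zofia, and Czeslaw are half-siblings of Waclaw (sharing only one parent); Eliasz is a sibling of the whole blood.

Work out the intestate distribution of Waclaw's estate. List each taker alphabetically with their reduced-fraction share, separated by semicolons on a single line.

Agnieszka 1/10; Bogdan 1/10; Eliasz 2/5; Grzegorz 1/10; Jolanta 1/20; Pelagia 1/20; Zofia 1/5

No spouse, descendants, or parent survives, so the estate passes to Waclaw's siblings per stirpes.
Half-blood siblings count for one-half the weight of whole-blood siblings at the initial division.
Dividing 1 in proportion to weights (total weight 5/2): Radoslaw (weight 1/2) → 1/5; Zofia (weight 1/2) → 1/5; Czeslaw (weight 1/2) → 1/5; Eliasz (weight 1) → 2/5.
Radoslaw predeceased; the 1/5 allotted to Radoslaw's branch passes to Radoslaw's issue by representation.
The 1/5 is divided into 2 equal shares of 1/10 among Bogdan, Agnieszka.
Bogdan is living and takes 1/10.
Agnieszka is living and takes 1/10.
Zofia is living and takes 1/5.
Czeslaw predeceased; the 1/5 allotted to Czeslaw's branch passes to Czeslaw's issue by representation.
The 1/5 is divided into 2 equal shares of 1/10 among Danuta, Grzegorz.
Danuta predeceased; the 1/10 allotted to Danuta's branch passes to Danuta's issue by representation.
The 1/10 is divided into 2 equal shares of 1/20 among Pelagia, Jolanta.
Pelagia is living and takes 1/20.
Jolanta is living and takes 1/20.
Grzegorz is living and takes 1/10.
Eliasz is living and takes 2/5.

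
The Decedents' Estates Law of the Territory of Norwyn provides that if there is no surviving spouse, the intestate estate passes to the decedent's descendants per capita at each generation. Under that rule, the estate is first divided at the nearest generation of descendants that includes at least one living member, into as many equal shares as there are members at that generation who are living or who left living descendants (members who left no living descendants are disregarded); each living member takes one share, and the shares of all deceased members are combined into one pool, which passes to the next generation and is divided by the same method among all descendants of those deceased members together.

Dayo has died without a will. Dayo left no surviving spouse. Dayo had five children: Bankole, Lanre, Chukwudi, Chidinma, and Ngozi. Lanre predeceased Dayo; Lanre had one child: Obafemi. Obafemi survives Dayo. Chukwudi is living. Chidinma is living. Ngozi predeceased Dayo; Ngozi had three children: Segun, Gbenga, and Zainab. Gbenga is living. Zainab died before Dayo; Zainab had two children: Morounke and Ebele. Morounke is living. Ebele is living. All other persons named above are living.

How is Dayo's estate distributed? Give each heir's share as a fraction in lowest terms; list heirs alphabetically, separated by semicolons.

Bankole 1/5; Chidinma 1/5; Chukwudi 1/5; Ebele 1/20; Gbenga 1/10; Morounke 1/20; Obafemi 1/10; Segun 1/10

There is no surviving spouse, so the entire estate passes to Dayo's descendants per capita at each generation.
At generation 1 (Bankole, Lanre, Chukwudi, Chidinma, Ngozi) there are 5 shares of (1)/5 = 1/5 each.
Living: Bankole, Chukwudi, and Chidinma — each takes 1/5.
Deceased: Lanre and Ngozi. Their combined 2/5 is pooled and carried to generation 2.
At generation 2 (Obafemi, Segun, Gbenga, Zainab) there are 4 shares of (2/5)/4 = 1/10 each.
Living: Obafemi, Segun, and Gbenga — each takes 1/10.
Deceased: Zainab. That 1/10 share is carried to generation 3.
At generation 3 (Morounke, Ebele) there are 2 shares of (1/10)/2 = 1/20 each.
Living: Morounke and Ebele — each takes 1/20.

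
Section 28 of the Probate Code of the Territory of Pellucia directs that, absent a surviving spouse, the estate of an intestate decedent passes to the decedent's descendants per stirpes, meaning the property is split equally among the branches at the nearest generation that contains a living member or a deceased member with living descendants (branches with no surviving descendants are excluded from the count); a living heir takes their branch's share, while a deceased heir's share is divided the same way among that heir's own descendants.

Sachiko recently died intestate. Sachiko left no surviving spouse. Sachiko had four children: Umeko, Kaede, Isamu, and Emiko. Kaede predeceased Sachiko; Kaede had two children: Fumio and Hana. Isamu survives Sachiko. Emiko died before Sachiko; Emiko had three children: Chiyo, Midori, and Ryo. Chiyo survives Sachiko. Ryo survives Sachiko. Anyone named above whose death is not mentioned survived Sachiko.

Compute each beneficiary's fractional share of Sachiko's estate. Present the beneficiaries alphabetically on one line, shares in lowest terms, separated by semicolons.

There is no surviving spouse, so the entire estate passes to Sachiko's descendants per stirpes.
The estate is divided into 4 equal shares of 1/4 among Umeko, Kaede, Isamu, Emiko.
Umeko is living and takes 1/4.
Kaede predeceased; the 1/4 allotted to Kaede's branch passes to Kaede's issue by representation.
The 1/4 is divided into 2 equal shares of 1/8 among Fumio, Hana.
Fumio is living and takes 1/8.
Hana is living and takes 1/8.
Isamu is living and takes 1/4.
Emiko predeceased; the 1/4 allotted to Emiko's branch passes to Emiko's issue by representation.
The 1/4 is divided into 3 equal shares of 1/12 among Chiyo, Midori, Ryo.
Chiyo is living and takes 1/12.
Midori is living and takes 1/12.
Ryo is living and takes 1/12.

Chiyo 1/12; Fumio 1/8; Hana 1/8; Isamu 1/4; Midori 1/12; Ryo 1/12; Umeko 1/4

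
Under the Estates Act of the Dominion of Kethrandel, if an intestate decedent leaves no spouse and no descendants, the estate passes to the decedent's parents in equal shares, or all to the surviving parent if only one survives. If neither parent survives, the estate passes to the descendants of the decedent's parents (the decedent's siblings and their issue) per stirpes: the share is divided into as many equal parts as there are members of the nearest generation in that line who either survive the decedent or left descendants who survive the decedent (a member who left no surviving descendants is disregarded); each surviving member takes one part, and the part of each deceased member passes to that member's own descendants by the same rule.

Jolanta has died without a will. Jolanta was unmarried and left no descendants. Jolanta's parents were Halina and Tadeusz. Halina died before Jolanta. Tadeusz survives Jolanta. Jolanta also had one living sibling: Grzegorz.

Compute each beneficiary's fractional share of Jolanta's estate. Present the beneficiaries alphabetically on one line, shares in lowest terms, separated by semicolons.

Tadeusz 1

Only one parent, Tadeusz, survives, so Tadeusz takes the entire estate. The siblings take nothing because a surviving parent has priority.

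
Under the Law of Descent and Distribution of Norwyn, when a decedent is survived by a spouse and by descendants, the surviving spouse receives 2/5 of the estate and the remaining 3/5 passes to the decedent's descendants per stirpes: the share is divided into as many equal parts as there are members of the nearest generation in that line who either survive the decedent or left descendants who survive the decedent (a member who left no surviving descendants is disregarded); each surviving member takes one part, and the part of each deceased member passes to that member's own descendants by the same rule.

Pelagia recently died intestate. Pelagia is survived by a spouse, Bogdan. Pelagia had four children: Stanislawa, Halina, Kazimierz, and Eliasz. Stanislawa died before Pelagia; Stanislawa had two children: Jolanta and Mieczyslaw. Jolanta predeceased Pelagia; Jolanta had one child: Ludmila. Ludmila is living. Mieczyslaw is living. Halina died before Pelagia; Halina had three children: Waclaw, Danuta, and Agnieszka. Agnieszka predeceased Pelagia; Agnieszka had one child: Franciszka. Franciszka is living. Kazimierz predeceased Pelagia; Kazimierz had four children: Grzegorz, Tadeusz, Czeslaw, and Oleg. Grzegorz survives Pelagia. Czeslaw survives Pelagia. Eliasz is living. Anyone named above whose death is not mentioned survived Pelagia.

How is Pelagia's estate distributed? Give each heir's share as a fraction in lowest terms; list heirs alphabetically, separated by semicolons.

Bogdan 2/5; Czeslaw 3/80; Danuta 1/20; Eliasz 3/20; Franciszka 1/20; Grzegorz 3/80; Ludmila 3/40; Mieczyslaw 3/40; Oleg 3/80; Tadeusz 3/80; Waclaw 1/20

Bogdan, as surviving spouse, takes 2/5.
The remaining 3/5 passes to Pelagia's descendants per stirpes.
The 3/5 is divided into 4 equal shares of 3/20 among Stanislawa, Halina, Kazimierz, Eliasz.
Stanislawa predeceased; the 3/20 allotted to Stanislawa's branch passes to Stanislawa's issue by representation.
The 3/20 is divided into 2 equal shares of 3/40 among Jolanta, Mieczyslaw.
Jolanta predeceased; the 3/40 allotted to Jolanta's branch passes to Jolanta's issue by representation.
Ludmila is the sole taker at this level and receives the full 3/40.
Mieczyslaw is living and takes 3/40.
Halina predeceased; the 3/20 allotted to Halina's branch passes to Halina's issue by representation.
The 3/20 is divided into 3 equal shares of 1/20 among Waclaw, Danuta, Agnieszka.
Waclaw is living and takes 1/20.
Danuta is living and takes 1/20.
Agnieszka predeceased; the 1/20 allotted to Agnieszka's branch passes to Agnieszka's issue by representation.
Franciszka is the sole taker at this level and receives the full 1/20.
Kazimierz predeceased; the 3/20 allotted to Kazimierz's branch passes to Kazimierz's issue by representation.
The 3/20 is divided into 4 equal shares of 3/80 among Grzegorz, Tadeusz, Czeslaw, Oleg.
Grzegorz is living and takes 3/80.
Tadeusz is living and takes 3/80.
Czeslaw is living and takes 3/80.
Oleg is living and takes 3/80.
Eliasz is living and takes 3/20.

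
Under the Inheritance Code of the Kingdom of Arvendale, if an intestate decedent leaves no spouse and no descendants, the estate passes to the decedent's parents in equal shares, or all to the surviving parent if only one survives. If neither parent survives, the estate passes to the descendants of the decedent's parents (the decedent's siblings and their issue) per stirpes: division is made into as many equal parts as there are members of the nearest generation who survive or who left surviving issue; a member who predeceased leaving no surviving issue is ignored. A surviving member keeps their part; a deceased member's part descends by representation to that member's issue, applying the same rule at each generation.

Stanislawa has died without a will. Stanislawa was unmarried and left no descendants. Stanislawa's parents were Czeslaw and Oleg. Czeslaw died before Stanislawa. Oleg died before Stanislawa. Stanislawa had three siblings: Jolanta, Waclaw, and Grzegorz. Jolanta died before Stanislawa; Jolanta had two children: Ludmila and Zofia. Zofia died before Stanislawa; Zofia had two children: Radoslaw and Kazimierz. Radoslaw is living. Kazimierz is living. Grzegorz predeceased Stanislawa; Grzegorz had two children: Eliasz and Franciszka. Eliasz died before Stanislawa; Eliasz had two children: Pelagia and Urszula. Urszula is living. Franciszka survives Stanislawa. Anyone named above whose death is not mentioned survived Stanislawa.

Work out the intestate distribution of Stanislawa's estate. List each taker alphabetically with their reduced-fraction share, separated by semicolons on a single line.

Neither parent survives and there are no descendants, so the estate passes to Stanislawa's siblings and their issue per stirpes.
The estate is divided into 3 equal shares of 1/3 among Jolanta, Waclaw, Grzegorz.
Jolanta predeceased; the 1/3 allotted to Jolanta's branch passes to Jolanta's issue by representation.
The 1/3 is divided into 2 equal shares of 1/6 among Ludmila, Zofia.
Ludmila is living and takes 1/6.
Zofia predeceased; the 1/6 allotted to Zofia's branch passes to Zofia's issue by representation.
The 1/6 is divided into 2 equal shares of 1/12 among Radoslaw, Kazimierz.
Radoslaw is living and takes 1/12.
Kazimierz is living and takes 1/12.
Waclaw is living and takes 1/3.
Grzegorz predeceased; the 1/3 allotted to Grzegorz's branch passes to Grzegorz's issue by representation.
The 1/3 is divided into 2 equal shares of 1/6 among Eliasz, Franciszka.
Eliasz predeceased; the 1/6 allotted to Eliasz's branch passes to Eliasz's issue by representation.
The 1/6 is divided into 2 equal shares of 1/12 among Pelagia, Urszula.
Pelagia is living and takes 1/12.
Urszula is living and takes 1/12.
Franciszka is living and takes 1/6.

Franciszka 1/6; Kazimierz 1/12; Ludmila 1/6; Pelagia 1/12; Radoslaw 1/12; Urszula 1/12; Waclaw 1/3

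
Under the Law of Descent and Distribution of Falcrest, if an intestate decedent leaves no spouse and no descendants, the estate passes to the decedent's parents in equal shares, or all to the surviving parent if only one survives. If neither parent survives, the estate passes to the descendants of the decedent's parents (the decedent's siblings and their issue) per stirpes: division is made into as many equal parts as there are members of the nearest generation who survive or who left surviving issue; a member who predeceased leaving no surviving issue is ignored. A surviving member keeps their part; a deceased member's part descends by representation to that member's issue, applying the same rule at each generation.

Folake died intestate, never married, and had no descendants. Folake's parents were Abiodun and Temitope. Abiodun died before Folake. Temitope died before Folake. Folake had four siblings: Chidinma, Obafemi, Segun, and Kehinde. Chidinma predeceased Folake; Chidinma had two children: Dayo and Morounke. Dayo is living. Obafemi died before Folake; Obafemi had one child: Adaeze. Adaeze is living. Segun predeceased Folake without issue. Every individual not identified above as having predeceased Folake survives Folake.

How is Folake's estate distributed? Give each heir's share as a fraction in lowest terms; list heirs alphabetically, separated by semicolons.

Neither parent survives and there are no descendants, so the estate passes to Folake's siblings and their issue per stirpes.
Segun left no surviving issue, so that branch lapses and is disregarded.
The estate is divided into 3 equal shares of 1/3 among Chidinma, Obafemi, Kehinde.
Chidinma predeceased; the 1/3 allotted to Chidinma's branch passes to Chidinma's issue by representation.
The 1/3 is divided into 2 equal shares of 1/6 among Dayo, Morounke.
Dayo is living and takes 1/6.
Morounke is living and takes 1/6.
Obafemi predeceased; the 1/3 allotted to Obafemi's branch passes to Obafemi's issue by representation.
Adaeze is the sole taker at this level and receives the full 1/3.
Kehinde is living and takes 1/3.

Adaeze 1/3; Dayo 1/6; Kehinde 1/3; Morounke 1/6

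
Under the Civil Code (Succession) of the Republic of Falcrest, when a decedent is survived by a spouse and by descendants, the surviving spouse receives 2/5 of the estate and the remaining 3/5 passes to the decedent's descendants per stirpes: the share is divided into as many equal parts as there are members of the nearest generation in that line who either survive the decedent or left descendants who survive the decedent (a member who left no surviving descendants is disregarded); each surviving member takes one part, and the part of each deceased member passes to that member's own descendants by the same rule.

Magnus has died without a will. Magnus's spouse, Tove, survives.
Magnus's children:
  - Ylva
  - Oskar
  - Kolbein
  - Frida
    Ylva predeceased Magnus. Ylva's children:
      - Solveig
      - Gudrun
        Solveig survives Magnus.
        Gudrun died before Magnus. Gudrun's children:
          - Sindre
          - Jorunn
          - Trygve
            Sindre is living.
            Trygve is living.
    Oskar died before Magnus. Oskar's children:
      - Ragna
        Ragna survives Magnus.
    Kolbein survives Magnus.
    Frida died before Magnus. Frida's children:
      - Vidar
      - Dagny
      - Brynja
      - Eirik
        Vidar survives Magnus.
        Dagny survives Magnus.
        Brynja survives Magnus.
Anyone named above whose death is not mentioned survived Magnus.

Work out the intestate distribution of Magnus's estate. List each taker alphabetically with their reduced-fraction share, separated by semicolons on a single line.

Brynja 3/80; Dagny 3/80; Eirik 3/80; Jorunn 1/40; Kolbein 3/20; Ragna 3/20; Sindre 1/40; Solveig 3/40; Tove 2/5; Trygve 1/40; Vidar 3/80

Tove, as surviving spouse, takes 2/5.
The remaining 3/5 passes to Magnus's descendants per stirpes.
The 3/5 is divided into 4 equal shares of 3/20 among Ylva, Oskar, Kolbein, Frida.
Ylva predeceased; the 3/20 allotted to Ylva's branch passes to Ylva's issue by representation.
The 3/20 is divided into 2 equal shares of 3/40 among Solveig, Gudrun.
Solveig is living and takes 3/40.
Gudrun predeceased; the 3/40 allotted to Gudrun's branch passes to Gudrun's issue by representation.
The 3/40 is divided into 3 equal shares of 1/40 among Sindre, Jorunn, Trygve.
Sindre is living and takes 1/40.
Jorunn is living and takes 1/40.
Trygve is living and takes 1/40.
Oskar predeceased; the 3/20 allotted to Oskar's branch passes to Oskar's issue by representation.
Ragna is the sole taker at this level and receives the full 3/20.
Kolbein is living and takes 3/20.
Frida predeceased; the 3/20 allotted to Frida's branch passes to Frida's issue by representation.
The 3/20 is divided into 4 equal shares of 3/80 among Vidar, Dagny, Brynja, Eirik.
Vidar is living and takes 3/80.
Dagny is living and takes 3/80.
Brynja is living and takes 3/80.
Eirik is living and takes 3/80.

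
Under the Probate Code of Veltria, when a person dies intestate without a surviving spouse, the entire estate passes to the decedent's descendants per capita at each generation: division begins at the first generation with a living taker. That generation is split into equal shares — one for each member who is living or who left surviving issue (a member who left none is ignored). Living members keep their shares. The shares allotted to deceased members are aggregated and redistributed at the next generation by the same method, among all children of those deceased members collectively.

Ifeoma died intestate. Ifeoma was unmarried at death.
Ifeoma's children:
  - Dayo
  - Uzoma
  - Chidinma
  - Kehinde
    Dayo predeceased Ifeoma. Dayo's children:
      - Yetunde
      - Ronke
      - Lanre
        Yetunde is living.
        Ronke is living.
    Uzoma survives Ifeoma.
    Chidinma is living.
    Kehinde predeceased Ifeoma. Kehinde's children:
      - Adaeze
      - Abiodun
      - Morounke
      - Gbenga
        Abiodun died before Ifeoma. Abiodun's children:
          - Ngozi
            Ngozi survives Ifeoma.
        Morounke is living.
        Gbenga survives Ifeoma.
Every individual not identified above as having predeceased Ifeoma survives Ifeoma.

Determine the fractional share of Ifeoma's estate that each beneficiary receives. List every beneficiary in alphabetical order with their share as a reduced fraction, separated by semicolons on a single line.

There is no surviving spouse, so the entire estate passes to Ifeoma's descendants per capita at each generation.
At generation 1 (Dayo, Uzoma, Chidinma, Kehinde) there are 4 shares of (1)/4 = 1/4 each.
Living: Uzoma and Chidinma — each takes 1/4.
Deceased: Dayo and Kehinde. Their combined 1/2 is pooled and carried to generation 2.
At generation 2 (Yetunde, Ronke, Lanre, Adaeze, Abiodun, Morounke, Gbenga) there are 7 shares of (1/2)/7 = 1/14 each.
Living: Yetunde, Ronke, Lanre, Adaeze, Morounke, and Gbenga — each takes 1/14.
Deceased: Abiodun. That 1/14 share is carried to generation 3.
At generation 3 (Ngozi) there are 1 shares of (1/14)/1 = 1/14 each.
Living: Ngozi — each takes 1/14.

Adaeze 1/14; Chidinma 1/4; Gbenga 1/14; Lanre 1/14; Morounke 1/14; Ngozi 1/14; Ronke 1/14; Uzoma 1/4; Yetunde 1/14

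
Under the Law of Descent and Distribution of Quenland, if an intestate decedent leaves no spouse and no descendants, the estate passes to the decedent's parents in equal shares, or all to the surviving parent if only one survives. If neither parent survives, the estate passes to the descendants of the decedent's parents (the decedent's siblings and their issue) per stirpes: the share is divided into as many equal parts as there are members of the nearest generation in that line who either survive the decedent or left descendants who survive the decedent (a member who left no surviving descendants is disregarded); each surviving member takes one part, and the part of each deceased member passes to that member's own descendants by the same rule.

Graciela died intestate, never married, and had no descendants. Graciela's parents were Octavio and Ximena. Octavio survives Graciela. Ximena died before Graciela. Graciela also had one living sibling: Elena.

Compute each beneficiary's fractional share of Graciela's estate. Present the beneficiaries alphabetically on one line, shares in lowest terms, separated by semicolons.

Octavio 1

Only one parent, Octavio, survives, so Octavio takes the entire estate. The siblings take nothing because a surviving parent has priority.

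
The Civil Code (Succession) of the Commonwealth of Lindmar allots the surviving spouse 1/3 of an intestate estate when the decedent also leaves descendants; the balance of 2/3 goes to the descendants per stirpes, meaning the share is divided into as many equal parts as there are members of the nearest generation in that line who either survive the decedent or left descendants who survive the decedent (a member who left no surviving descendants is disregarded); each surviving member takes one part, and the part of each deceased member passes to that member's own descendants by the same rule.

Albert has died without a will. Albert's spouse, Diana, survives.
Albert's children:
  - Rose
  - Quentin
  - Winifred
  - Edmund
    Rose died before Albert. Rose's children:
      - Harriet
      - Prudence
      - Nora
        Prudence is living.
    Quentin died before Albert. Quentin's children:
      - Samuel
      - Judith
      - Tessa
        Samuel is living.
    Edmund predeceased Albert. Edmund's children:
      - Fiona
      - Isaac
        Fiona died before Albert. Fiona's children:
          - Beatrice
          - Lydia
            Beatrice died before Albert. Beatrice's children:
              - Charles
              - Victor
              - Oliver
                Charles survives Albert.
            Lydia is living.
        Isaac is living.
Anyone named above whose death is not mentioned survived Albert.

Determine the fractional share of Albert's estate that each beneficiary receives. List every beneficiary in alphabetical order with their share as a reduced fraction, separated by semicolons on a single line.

Diana, as surviving spouse, takes 1/3.
The remaining 2/3 passes to Albert's descendants per stirpes.
The 2/3 is divided into 4 equal shares of 1/6 among Rose, Quentin, Winifred, Edmund.
Rose predeceased; the 1/6 allotted to Rose's branch passes to Rose's issue by representation.
The 1/6 is divided into 3 equal shares of 1/18 among Harriet, Prudence, Nora.
Harriet is living and takes 1/18.
Prudence is living and takes 1/18.
Nora is living and takes 1/18.
Quentin predeceased; the 1/6 allotted to Quentin's branch passes to Quentin's issue by representation.
The 1/6 is divided into 3 equal shares of 1/18 among Samuel, Judith, Tessa.
Samuel is living and takes 1/18.
Judith is living and takes 1/18.
Tessa is living and takes 1/18.
Winifred is living and takes 1/6.
Edmund predeceased; the 1/6 allotted to Edmund's branch passes to Edmund's issue by representation.
The 1/6 is divided into 2 equal shares of 1/12 among Fiona, Isaac.
Fiona predeceased; the 1/12 allotted to Fiona's branch passes to Fiona's issue by representation.
The 1/12 is divided into 2 equal shares of 1/24 among Beatrice, Lydia.
Beatrice predeceased; the 1/24 allotted to Beatrice's branch passes to Beatrice's issue by representation.
The 1/24 is divided into 3 equal shares of 1/72 among Charles, Victor, Oliver.
Charles is living and takes 1/72.
Victor is living and takes 1/72.
Oliver is living and takes 1/72.
Lydia is living and takes 1/24.
Isaac is living and takes 1/12.

Charles 1/72; Diana 1/3; Harriet 1/18; Isaac 1/12; Judith 1/18; Lydia 1/24; Nora 1/18; Oliver 1/72; Prudence 1/18; Samuel 1/18; Tessa 1/18; Victor 1/72; Winifred 1/6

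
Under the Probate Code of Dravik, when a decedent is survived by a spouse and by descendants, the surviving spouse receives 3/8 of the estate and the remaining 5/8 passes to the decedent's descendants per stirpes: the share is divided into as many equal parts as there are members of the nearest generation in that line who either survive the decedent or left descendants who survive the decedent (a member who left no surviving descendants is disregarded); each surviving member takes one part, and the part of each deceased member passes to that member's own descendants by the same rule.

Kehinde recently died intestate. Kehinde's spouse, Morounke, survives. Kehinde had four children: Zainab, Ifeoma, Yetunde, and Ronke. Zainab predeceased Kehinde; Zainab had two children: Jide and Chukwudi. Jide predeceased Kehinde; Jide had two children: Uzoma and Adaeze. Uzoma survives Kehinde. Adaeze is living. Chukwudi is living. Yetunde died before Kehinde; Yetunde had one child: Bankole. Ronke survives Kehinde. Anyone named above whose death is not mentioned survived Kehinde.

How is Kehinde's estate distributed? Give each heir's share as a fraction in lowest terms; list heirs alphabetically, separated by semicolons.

Adaeze 5/128; Bankole 5/32; Chukwudi 5/64; Ifeoma 5/32; Morounke 3/8; Ronke 5/32; Uzoma 5/128

Morounke, as surviving spouse, takes 3/8.
The remaining 5/8 passes to Kehinde's descendants per stirpes.
The 5/8 is divided into 4 equal shares of 5/32 among Zainab, Ifeoma, Yetunde, Ronke.
Zainab predeceased; the 5/32 allotted to Zainab's branch passes to Zainab's issue by representation.
The 5/32 is divided into 2 equal shares of 5/64 among Jide, Chukwudi.
Jide predeceased; the 5/64 allotted to Jide's branch passes to Jide's issue by representation.
The 5/64 is divided into 2 equal shares of 5/128 among Uzoma, Adaeze.
Uzoma is living and takes 5/128.
Adaeze is living and takes 5/128.
Chukwudi is living and takes 5/64.
Ifeoma is living and takes 5/32.
Yetunde predeceased; the 5/32 allotted to Yetunde's branch passes to Yetunde's issue by representation.
Bankole is the sole taker at this level and receives the full 5/32.
Ronke is living and takes 5/32.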